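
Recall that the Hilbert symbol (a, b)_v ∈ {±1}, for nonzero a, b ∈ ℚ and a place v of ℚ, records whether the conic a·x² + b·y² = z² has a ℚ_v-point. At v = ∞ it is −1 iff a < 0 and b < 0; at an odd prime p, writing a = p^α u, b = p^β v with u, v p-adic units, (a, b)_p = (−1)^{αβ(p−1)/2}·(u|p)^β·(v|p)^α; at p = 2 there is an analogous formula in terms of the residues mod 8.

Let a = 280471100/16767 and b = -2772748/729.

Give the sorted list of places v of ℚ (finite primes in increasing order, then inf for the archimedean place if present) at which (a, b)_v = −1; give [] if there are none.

Mod squares: a ≡ 1316497, b ≡ -693187. Check v ∈ {∞, 2, 3, 5, 7, 11, 13, 17, 23, 29, 37, 41, 53}.
v=3: a=3^-6·(≡1), b=3^-6·(≡2) mod 3; (1|3)=+1, (2|3)=-1; (−1)^{-6·-6·1}·(+1)^-6·(-1)^-6 = +1.
v=∞: 1316497 > 0 and -693187 < 0  ⇒  (a,b)_∞ = +1.
v=23: a=23^-1·(≡11), b=23^0·(≡14) mod 23; (11|23)=-1, (14|23)=-1; (−1)^{-1·0·11}·(-1)^0·(-1)^-1 = -1.
v=13: a=13^1·(≡3), b=13^0·(≡9) mod 13; (3|13)=+1, (9|13)=+1; (−1)^{1·0·6}·(+1)^0·(+1)^1 = +1.
v=2: v_2(a)=2, v_2(b)=2; units ≡ 1, 5 (mod 8); ε·ε+αω+βω = 0·0+2·1+2·0 ≡ 0  ⇒  (a,b)_2 = +1.
v=37: a=37^1·(≡6), b=37^0·(≡24) mod 37; (6|37)=-1, (24|37)=-1; (−1)^{1·0·18}·(-1)^0·(-1)^1 = -1.
v=17: a=17^1·(≡11), b=17^0·(≡7) mod 17; (11|17)=-1, (7|17)=-1; (−1)^{1·0·8}·(-1)^0·(-1)^1 = -1.
v=5: a=5^2·(≡2), b=5^0·(≡3) mod 5; (2|5)=-1, (3|5)=-1; (−1)^{2·0·2}·(-1)^0·(-1)^2 = +1.
v=53: a=53^0·(≡35), b=53^1·(≡33) mod 53; (35|53)=-1, (33|53)=-1; (−1)^{0·1·26}·(-1)^1·(-1)^0 = -1.
v=41: a=41^0·(≡30), b=41^1·(≡34) mod 41; (30|41)=-1, (34|41)=-1; (−1)^{0·1·20}·(-1)^1·(-1)^0 = -1.
v=29: a=29^0·(≡13), b=29^1·(≡22) mod 29; (13|29)=+1, (22|29)=+1; (−1)^{0·1·14}·(+1)^1·(+1)^0 = +1.
v=7: a=7^3·(≡1), b=7^0·(≡1) mod 7; (1|7)=+1, (1|7)=+1; (−1)^{3·0·3}·(+1)^0·(+1)^3 = +1.
v=11: a=11^0·(≡10), b=11^1·(≡10) mod 11; (10|11)=-1, (10|11)=-1; (−1)^{0·1·5}·(-1)^1·(-1)^0 = -1.
|Ram(1316497, -693187)| = 6, even; anisotropic at {11, 17, 23, 37, 41, 53}.

[11, 17, 23, 37, 41, 53]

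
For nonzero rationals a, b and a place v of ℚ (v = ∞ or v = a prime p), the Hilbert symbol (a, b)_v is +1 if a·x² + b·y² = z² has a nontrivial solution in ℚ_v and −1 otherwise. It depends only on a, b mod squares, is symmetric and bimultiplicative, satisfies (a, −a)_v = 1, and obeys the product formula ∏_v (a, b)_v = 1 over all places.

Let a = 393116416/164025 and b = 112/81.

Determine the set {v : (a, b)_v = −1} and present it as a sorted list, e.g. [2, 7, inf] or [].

[2, 7]

(a, b) ≡ (259, 7) mod (ℚ^×)²; places V = {2, 3, 5, 7, 11, 37, ∞}.
(a,b)_11: α=2, u≡6; β=0, v≡6 (mod 11); (6|11)=-1, (6|11)=-1; sign (−1)^0·-1^0·-1^2 = +1.
(a,b)_5: α=-2, u≡1; β=0, v≡2 (mod 5); (1|5)=+1, (2|5)=-1; sign (−1)^0·+1^0·-1^-2 = +1.
(a,b)_3: α=-8, u≡1; β=-4, v≡1 (mod 3); (1|3)=+1, (1|3)=+1; sign (−1)^0·+1^-4·+1^-8 = +1.
(a,b)_2: α=8, β=4; u≡3, v≡7 (mod 8); ε(u)ε(v)=1·1, αω(v)=8·0, βω(u)=4·1; sum ≡ 1  ⇒  -1.
(a,b)_∞: sgn(259)=+, sgn(7)=+, so +1.
(a,b)_37: α=1, u≡36; β=0, v≡16 (mod 37); (36|37)=+1, (16|37)=+1; sign (−1)^0·+1^0·+1^1 = +1.
(a,b)_7: α=3, u≡2; β=1, v≡4 (mod 7); (2|7)=+1, (4|7)=+1; sign (−1)^1·+1^1·+1^3 = -1.
(259, 7 / ℚ) ramifies at {2, 7}: a division algebra.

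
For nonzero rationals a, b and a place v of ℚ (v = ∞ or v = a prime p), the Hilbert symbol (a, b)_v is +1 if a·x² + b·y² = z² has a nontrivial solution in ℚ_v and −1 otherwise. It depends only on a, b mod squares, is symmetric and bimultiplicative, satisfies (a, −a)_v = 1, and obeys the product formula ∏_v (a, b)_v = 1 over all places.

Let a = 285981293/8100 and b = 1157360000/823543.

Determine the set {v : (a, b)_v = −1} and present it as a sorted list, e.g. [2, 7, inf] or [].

(a, b) ≡ (10013, 202538) mod (ℚ^×)²; places V = {2, 3, 5, 7, 13, 17, 19, 23, 31, 37, ∞}.
(a,b)_∞: sgn(10013)=+, sgn(202538)=+, so +1.
(a,b)_23: α=0, u≡13; β=1, v≡5 (mod 23); (13|23)=+1, (5|23)=-1; sign (−1)^0·+1^1·-1^0 = +1.
(a,b)_2: α=-2, β=7; u≡5, v≡5 (mod 8); ε(u)ε(v)=0·0, αω(v)=-2·1, βω(u)=7·1; sum ≡ 1  ⇒  -1.
(a,b)_19: α=1, u≡3; β=0, v≡6 (mod 19); (3|19)=-1, (6|19)=+1; sign (−1)^0·-1^0·+1^1 = +1.
(a,b)_3: α=-4, u≡2; β=0, v≡2 (mod 3); (2|3)=-1, (2|3)=-1; sign (−1)^0·-1^0·-1^-4 = +1.
(a,b)_13: α=4, u≡3; β=0, v≡5 (mod 13); (3|13)=+1, (5|13)=-1; sign (−1)^0·+1^0·-1^4 = +1.
(a,b)_7: α=0, u≡3; β=-7, v≡6 (mod 7); (3|7)=-1, (6|7)=-1; sign (−1)^0·-1^-7·-1^0 = -1.
(a,b)_31: α=1, u≡11; β=0, v≡15 (mod 31); (11|31)=-1, (15|31)=-1; sign (−1)^0·-1^0·-1^1 = -1.
(a,b)_5: α=-2, u≡2; β=4, v≡2 (mod 5); (2|5)=-1, (2|5)=-1; sign (−1)^0·-1^4·-1^-2 = +1.
(a,b)_17: α=1, u≡12; β=1, v≡14 (mod 17); (12|17)=-1, (14|17)=-1; sign (−1)^0·-1^1·-1^1 = +1.
(a,b)_37: α=0, u≡23; β=1, v≡32 (mod 37); (23|37)=-1, (32|37)=-1; sign (−1)^0·-1^1·-1^0 = -1.
|Ram(10013, 202538)| = 4, even; anisotropic at {2, 7, 31, 37}.

[2, 7, 31, 37]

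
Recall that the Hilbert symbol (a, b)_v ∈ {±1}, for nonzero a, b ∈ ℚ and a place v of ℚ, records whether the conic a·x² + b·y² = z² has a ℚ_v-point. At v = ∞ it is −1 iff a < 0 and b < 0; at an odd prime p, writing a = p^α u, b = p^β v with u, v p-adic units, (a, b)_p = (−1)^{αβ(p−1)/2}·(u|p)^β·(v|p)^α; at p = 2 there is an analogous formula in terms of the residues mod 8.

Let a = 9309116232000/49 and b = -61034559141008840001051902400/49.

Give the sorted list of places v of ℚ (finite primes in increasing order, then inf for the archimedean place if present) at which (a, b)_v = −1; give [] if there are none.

Mod squares: a ≡ 3825245, b ≡ -8671. Check v ∈ {∞, 2, 3, 5, 7, 13, 19, 23, 29, 31, 37}.
v=7: a=7^-2·(≡4), b=7^-2·(≡2) mod 7; (4|7)=+1, (2|7)=+1; (−1)^{-2·-2·3}·(+1)^-2·(+1)^-2 = +1.
v=∞: 3825245 > 0 and -8671 < 0  ⇒  (a,b)_∞ = +1.
v=29: a=29^1·(≡6), b=29^3·(≡5) mod 29; (6|29)=+1, (5|29)=+1; (−1)^{1·3·14}·(+1)^3·(+1)^1 = +1.
v=13: a=13^2·(≡2), b=13^5·(≡9) mod 13; (2|13)=-1, (9|13)=+1; (−1)^{2·5·6}·(-1)^5·(+1)^2 = -1.
v=31: a=31^1·(≡11), b=31^2·(≡25) mod 31; (11|31)=-1, (25|31)=+1; (−1)^{1·2·15}·(-1)^2·(+1)^1 = +1.
v=19: a=19^0·(≡3), b=19^2·(≡18) mod 19; (3|19)=-1, (18|19)=-1; (−1)^{0·2·9}·(-1)^2·(-1)^0 = +1.
v=3: a=3^2·(≡2), b=3^6·(≡2) mod 3; (2|3)=-1, (2|3)=-1; (−1)^{2·6·1}·(-1)^6·(-1)^2 = +1.
v=23: a=23^1·(≡3), b=23^3·(≡20) mod 23; (3|23)=+1, (20|23)=-1; (−1)^{1·3·11}·(+1)^3·(-1)^1 = +1.
v=5: a=5^3·(≡4), b=5^2·(≡1) mod 5; (4|5)=+1, (1|5)=+1; (−1)^{3·2·2}·(+1)^2·(+1)^3 = +1.
v=2: v_2(a)=6, v_2(b)=6; units ≡ 5, 1 (mod 8); ε·ε+αω+βω = 0·0+6·0+6·1 ≡ 0  ⇒  (a,b)_2 = +1.
v=37: a=37^1·(≡21), b=37^2·(≡18) mod 37; (21|37)=+1, (18|37)=-1; (−1)^{1·2·18}·(+1)^2·(-1)^1 = -1.
(3825245, -8671 / ℚ) ramifies at {13, 37}: a division algebra.

[13, 37]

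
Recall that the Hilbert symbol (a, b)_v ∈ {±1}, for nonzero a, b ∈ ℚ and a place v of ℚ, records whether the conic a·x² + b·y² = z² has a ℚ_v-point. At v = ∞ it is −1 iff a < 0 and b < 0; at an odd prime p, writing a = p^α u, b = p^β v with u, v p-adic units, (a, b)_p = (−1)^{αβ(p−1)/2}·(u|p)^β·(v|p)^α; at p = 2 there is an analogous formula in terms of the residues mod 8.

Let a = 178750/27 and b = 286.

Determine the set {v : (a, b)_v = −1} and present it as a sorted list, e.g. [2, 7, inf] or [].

(a, b) ≡ (858, 286) mod (ℚ^×)²; places V = {2, 3, 5, 11, 13, ∞}.
(a,b)_5: α=4, u≡3; β=0, v≡1 (mod 5); (3|5)=-1, (1|5)=+1; sign (−1)^0·-1^0·+1^4 = +1.
(a,b)_3: α=-3, u≡1; β=0, v≡1 (mod 3); (1|3)=+1, (1|3)=+1; sign (−1)^0·+1^0·+1^-3 = +1.
(a,b)_13: α=1, u≡9; β=1, v≡9 (mod 13); (9|13)=+1, (9|13)=+1; sign (−1)^0·+1^1·+1^1 = +1.
(a,b)_2: α=1, β=1; u≡5, v≡7 (mod 8); ε(u)ε(v)=0·1, αω(v)=1·0, βω(u)=1·1; sum ≡ 1  ⇒  -1.
(a,b)_∞: sgn(858)=+, sgn(286)=+, so +1.
(a,b)_11: α=1, u≡5; β=1, v≡4 (mod 11); (5|11)=+1, (4|11)=+1; sign (−1)^1·+1^1·+1^1 = -1.
Ram(858, 286) = {2, 11}; no ℚ_2-point on the conic.

[2, 11]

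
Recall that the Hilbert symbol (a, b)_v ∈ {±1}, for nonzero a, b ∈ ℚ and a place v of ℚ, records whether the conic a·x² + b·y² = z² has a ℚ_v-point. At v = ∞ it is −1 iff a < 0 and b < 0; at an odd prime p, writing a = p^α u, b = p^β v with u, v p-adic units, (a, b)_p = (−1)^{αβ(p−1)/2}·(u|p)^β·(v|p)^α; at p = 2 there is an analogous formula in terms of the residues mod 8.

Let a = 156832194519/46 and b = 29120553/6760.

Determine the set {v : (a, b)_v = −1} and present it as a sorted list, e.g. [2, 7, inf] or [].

[2, 3, 11, 23, 29, 31]

(a, b) ≡ (799986, 73370) mod (ℚ^×)²; places V = {2, 3, 5, 7, 11, 13, 17, 23, 29, 31, ∞}.
(a,b)_13: α=2, u≡11; β=-2, v≡7 (mod 13); (11|13)=-1, (7|13)=-1; sign (−1)^0·-1^-2·-1^2 = +1.
(a,b)_2: α=-1, β=-3; u≡1, v≡5 (mod 8); ε(u)ε(v)=0·0, αω(v)=-1·1, βω(u)=-3·0; sum ≡ 1  ⇒  -1.
(a,b)_3: α=3, u≡1; β=4, v≡2 (mod 3); (1|3)=+1, (2|3)=-1; sign (−1)^0·+1^4·-1^3 = -1.
(a,b)_7: α=2, u≡3; β=2, v≡5 (mod 7); (3|7)=-1, (5|7)=-1; sign (−1)^0·-1^2·-1^2 = +1.
(a,b)_31: α=1, u≡28; β=0, v≡26 (mod 31); (28|31)=+1, (26|31)=-1; sign (−1)^0·+1^0·-1^1 = -1.
(a,b)_11: α=3, u≡5; β=1, v≡5 (mod 11); (5|11)=+1, (5|11)=+1; sign (−1)^1·+1^1·+1^3 = -1.
(a,b)_17: α=1, u≡9; β=0, v≡15 (mod 17); (9|17)=+1, (15|17)=+1; sign (−1)^0·+1^0·+1^1 = +1.
(a,b)_∞: sgn(799986)=+, sgn(73370)=+, so +1.
(a,b)_23: α=-1, u≡12; β=1, v≡8 (mod 23); (12|23)=+1, (8|23)=+1; sign (−1)^1·+1^1·+1^-1 = -1.
(a,b)_5: α=0, u≡4; β=-1, v≡4 (mod 5); (4|5)=+1, (4|5)=+1; sign (−1)^0·+1^-1·+1^0 = +1.
(a,b)_29: α=0, u≡18; β=1, v≡1 (mod 29); (18|29)=-1, (1|29)=+1; sign (−1)^0·-1^1·+1^0 = -1.
|Ram(799986, 73370)| = 6, even; anisotropic at {2, 3, 11, 23, 29, 31}.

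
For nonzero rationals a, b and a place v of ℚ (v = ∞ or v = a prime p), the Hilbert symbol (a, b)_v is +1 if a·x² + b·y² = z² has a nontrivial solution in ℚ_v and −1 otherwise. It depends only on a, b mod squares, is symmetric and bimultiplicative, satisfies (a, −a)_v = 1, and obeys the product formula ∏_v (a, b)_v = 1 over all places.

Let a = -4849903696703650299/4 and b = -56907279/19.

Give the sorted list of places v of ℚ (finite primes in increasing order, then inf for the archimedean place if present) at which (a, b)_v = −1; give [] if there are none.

[3, 13, 17, inf]

Mod squares: a ≡ -289731, b ≡ -46189. Check v ∈ {∞, 2, 3, 11, 13, 17, 19, 23}.
v=∞: -289731 < 0 and -46189 < 0  ⇒  (a,b)_∞ = -1.
v=3: a=3^5·(≡2), b=3^4·(≡2) mod 3; (2|3)=-1, (2|3)=-1; (−1)^{5·4·1}·(-1)^4·(-1)^5 = -1.
v=11: a=11^4·(≡5), b=11^1·(≡4) mod 11; (5|11)=+1, (4|11)=+1; (−1)^{4·1·5}·(+1)^1·(+1)^4 = +1.
v=13: a=13^3·(≡6), b=13^1·(≡12) mod 13; (6|13)=-1, (12|13)=+1; (−1)^{3·1·6}·(-1)^1·(+1)^3 = -1.
v=2: v_2(a)=-2, v_2(b)=0; units ≡ 5, 3 (mod 8); ε·ε+αω+βω = 0·1+-2·1+0·1 ≡ 0  ⇒  (a,b)_2 = +1.
v=23: a=23^1·(≡15), b=23^0·(≡3) mod 23; (15|23)=-1, (3|23)=+1; (−1)^{1·0·11}·(-1)^0·(+1)^1 = +1.
v=19: a=19^1·(≡14), b=19^-1·(≡1) mod 19; (14|19)=-1, (1|19)=+1; (−1)^{1·-1·9}·(-1)^-1·(+1)^1 = +1.
v=17: a=17^5·(≡15), b=17^3·(≡14) mod 17; (15|17)=+1, (14|17)=-1; (−1)^{5·3·8}·(+1)^3·(-1)^5 = -1.
|Ram(-289731, -46189)| = 4, even; anisotropic at {3, 13, 17, ∞}.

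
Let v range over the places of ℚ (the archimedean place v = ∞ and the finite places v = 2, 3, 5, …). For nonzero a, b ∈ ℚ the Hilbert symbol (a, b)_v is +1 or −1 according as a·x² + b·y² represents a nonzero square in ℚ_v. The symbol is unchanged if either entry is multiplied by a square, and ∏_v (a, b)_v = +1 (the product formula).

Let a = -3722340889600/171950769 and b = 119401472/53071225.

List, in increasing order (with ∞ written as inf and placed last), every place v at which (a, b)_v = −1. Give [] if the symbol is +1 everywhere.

Mod squares: a ≡ -402781, b ≡ 323. Check v ∈ {∞, 2, 3, 5, 17, 19, 29, 31, 43, 47}.
v=∞: -402781 < 0 and 323 > 0  ⇒  (a,b)_∞ = +1.
v=5: a=5^2·(≡4), b=5^-2·(≡3) mod 5; (4|5)=+1, (3|5)=-1; (−1)^{2·-2·2}·(+1)^-2·(-1)^2 = +1.
v=19: a=19^3·(≡6), b=19^3·(≡6) mod 19; (6|19)=+1, (6|19)=+1; (−1)^{3·3·9}·(+1)^3·(+1)^3 = -1.
v=2: v_2(a)=10, v_2(b)=10; units ≡ 3, 3 (mod 8); ε·ε+αω+βω = 1·1+10·1+10·1 ≡ 1  ⇒  (a,b)_2 = -1.
v=29: a=29^1·(≡2), b=29^0·(≡13) mod 29; (2|29)=-1, (13|29)=+1; (−1)^{1·0·14}·(-1)^0·(+1)^1 = +1.
v=47: a=47^-2·(≡37), b=47^-2·(≡5) mod 47; (37|47)=+1, (5|47)=-1; (−1)^{-2·-2·23}·(+1)^-2·(-1)^-2 = +1.
v=31: a=31^-2·(≡18), b=31^-2·(≡23) mod 31; (18|31)=+1, (23|31)=-1; (−1)^{-2·-2·15}·(+1)^-2·(-1)^-2 = +1.
v=3: a=3^-4·(≡2), b=3^0·(≡2) mod 3; (2|3)=-1, (2|3)=-1; (−1)^{-4·0·1}·(-1)^0·(-1)^-4 = +1.
v=17: a=17^1·(≡14), b=17^1·(≡9) mod 17; (14|17)=-1, (9|17)=+1; (−1)^{1·1·8}·(-1)^1·(+1)^1 = -1.
v=43: a=43^1·(≡27), b=43^0·(≡12) mod 43; (27|43)=-1, (12|43)=-1; (−1)^{1·0·21}·(-1)^0·(-1)^1 = -1.
Ram(-402781, 323) = {2, 17, 19, 43}; no ℚ_2-point on the conic.

[2, 17, 19, 43]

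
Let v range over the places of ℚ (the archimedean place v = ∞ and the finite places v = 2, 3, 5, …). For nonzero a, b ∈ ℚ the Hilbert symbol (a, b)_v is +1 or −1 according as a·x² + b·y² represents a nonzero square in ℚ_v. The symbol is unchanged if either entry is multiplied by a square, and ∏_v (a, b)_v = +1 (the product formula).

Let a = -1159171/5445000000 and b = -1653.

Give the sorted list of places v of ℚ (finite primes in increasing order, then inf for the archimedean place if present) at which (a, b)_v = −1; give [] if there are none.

(a, b) ≡ (-95, -1653) mod (ℚ^×)²; places V = {2, 3, 5, 11, 13, 19, 29, ∞}.
(a,b)_2: α=-6, β=0; u≡1, v≡3 (mod 8); ε(u)ε(v)=0·1, αω(v)=-6·1, βω(u)=0·0; sum ≡ 0  ⇒  +1.
(a,b)_11: α=-2, u≡9; β=0, v≡8 (mod 11); (9|11)=+1, (8|11)=-1; sign (−1)^0·+1^0·-1^-2 = +1.
(a,b)_3: α=-2, u≡1; β=1, v≡1 (mod 3); (1|3)=+1, (1|3)=+1; sign (−1)^0·+1^1·+1^-2 = +1.
(a,b)_13: α=2, u≡4; β=0, v≡11 (mod 13); (4|13)=+1, (11|13)=-1; sign (−1)^0·+1^0·-1^2 = +1.
(a,b)_5: α=-7, u≡4; β=0, v≡2 (mod 5); (4|5)=+1, (2|5)=-1; sign (−1)^0·+1^0·-1^-7 = -1.
(a,b)_29: α=0, u≡11; β=1, v≡1 (mod 29); (11|29)=-1, (1|29)=+1; sign (−1)^0·-1^1·+1^0 = -1.
(a,b)_∞: sgn(-95)=−, sgn(-1653)=−, so -1.
(a,b)_19: α=3, u≡3; β=1, v≡8 (mod 19); (3|19)=-1, (8|19)=-1; sign (−1)^1·-1^1·-1^3 = -1.
(-95, -1653 / ℚ) ramifies at {5, 19, 29, ∞}: a division algebra.

[5, 19, 29, inf]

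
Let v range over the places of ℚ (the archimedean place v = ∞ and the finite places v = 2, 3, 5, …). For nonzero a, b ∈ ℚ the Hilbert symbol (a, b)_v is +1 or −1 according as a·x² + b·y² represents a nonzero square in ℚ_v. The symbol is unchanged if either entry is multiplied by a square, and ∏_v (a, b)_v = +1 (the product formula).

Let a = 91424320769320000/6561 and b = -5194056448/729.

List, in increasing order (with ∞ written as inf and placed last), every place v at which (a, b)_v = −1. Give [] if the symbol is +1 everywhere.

[19, 37]

(a, b) ≡ (21793, -1147) mod (ℚ^×)²; places V = {2, 3, 5, 7, 11, 19, 31, 37, ∞}.
(a,b)_7: α=4, u≡2; β=2, v≡2 (mod 7); (2|7)=+1, (2|7)=+1; sign (−1)^0·+1^2·+1^4 = +1.
(a,b)_37: α=1, u≡26; β=1, v≡15 (mod 37); (26|37)=+1, (15|37)=-1; sign (−1)^0·+1^1·-1^1 = -1.
(a,b)_∞: sgn(21793)=+, sgn(-1147)=−, so +1.
(a,b)_31: α=1, u≡15; β=1, v≡5 (mod 31); (15|31)=-1, (5|31)=+1; sign (−1)^1·-1^1·+1^1 = +1.
(a,b)_2: α=6, β=8; u≡1, v≡5 (mod 8); ε(u)ε(v)=0·0, αω(v)=6·1, βω(u)=8·0; sum ≡ 0  ⇒  +1.
(a,b)_5: α=4, u≡2; β=0, v≡3 (mod 5); (2|5)=-1, (3|5)=-1; sign (−1)^0·-1^0·-1^4 = +1.
(a,b)_3: α=-8, u≡1; β=-6, v≡2 (mod 3); (1|3)=+1, (2|3)=-1; sign (−1)^0·+1^-6·-1^-8 = +1.
(a,b)_19: α=3, u≡4; β=2, v≡15 (mod 19); (4|19)=+1, (15|19)=-1; sign (−1)^0·+1^2·-1^3 = -1.
(a,b)_11: α=2, u≡8; β=0, v≡8 (mod 11); (8|11)=-1, (8|11)=-1; sign (−1)^0·-1^0·-1^2 = +1.
|Ram(21793, -1147)| = 2, even; anisotropic at {19, 37}.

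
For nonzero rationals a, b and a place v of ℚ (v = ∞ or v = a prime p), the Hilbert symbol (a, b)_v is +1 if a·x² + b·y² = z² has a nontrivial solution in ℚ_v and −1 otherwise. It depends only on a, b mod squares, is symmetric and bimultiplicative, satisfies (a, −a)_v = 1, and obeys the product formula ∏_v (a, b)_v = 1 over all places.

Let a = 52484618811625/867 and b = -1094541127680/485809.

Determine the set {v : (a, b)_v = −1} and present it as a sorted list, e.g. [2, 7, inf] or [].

[7, 11, 13, 37]

(a, b) ≡ (555555, -1155) mod (ℚ^×)²; places V = {2, 3, 5, 7, 11, 13, 17, 37, 41, ∞}.
(a,b)_11: α=1, u≡9; β=1, v≡3 (mod 11); (9|11)=+1, (3|11)=+1; sign (−1)^1·+1^1·+1^1 = -1.
(a,b)_2: α=0, β=12; u≡3, v≡5 (mod 8); ε(u)ε(v)=1·0, αω(v)=0·1, βω(u)=12·1; sum ≡ 0  ⇒  +1.
(a,b)_17: α=-2, u≡5; β=-2, v≡4 (mod 17); (5|17)=-1, (4|17)=+1; sign (−1)^0·-1^-2·+1^-2 = +1.
(a,b)_5: α=3, u≡4; β=1, v≡1 (mod 5); (4|5)=+1, (1|5)=+1; sign (−1)^0·+1^1·+1^3 = +1.
(a,b)_13: α=3, u≡9; β=2, v≡5 (mod 13); (9|13)=+1, (5|13)=-1; sign (−1)^0·+1^2·-1^3 = -1.
(a,b)_7: α=3, u≡3; β=1, v≡6 (mod 7); (3|7)=-1, (6|7)=-1; sign (−1)^1·-1^1·-1^3 = -1.
(a,b)_37: α=3, u≡34; β=2, v≡2 (mod 37); (34|37)=+1, (2|37)=-1; sign (−1)^0·+1^2·-1^3 = -1.
(a,b)_41: α=0, u≡21; β=-2, v≡13 (mod 41); (21|41)=+1, (13|41)=-1; sign (−1)^0·+1^-2·-1^0 = +1.
(a,b)_3: α=-1, u≡1; β=1, v≡2 (mod 3); (1|3)=+1, (2|3)=-1; sign (−1)^1·+1^1·-1^-1 = +1.
(a,b)_∞: sgn(555555)=+, sgn(-1155)=−, so +1.
(555555, -1155 / ℚ) ramifies at {7, 11, 13, 37}: a division algebra.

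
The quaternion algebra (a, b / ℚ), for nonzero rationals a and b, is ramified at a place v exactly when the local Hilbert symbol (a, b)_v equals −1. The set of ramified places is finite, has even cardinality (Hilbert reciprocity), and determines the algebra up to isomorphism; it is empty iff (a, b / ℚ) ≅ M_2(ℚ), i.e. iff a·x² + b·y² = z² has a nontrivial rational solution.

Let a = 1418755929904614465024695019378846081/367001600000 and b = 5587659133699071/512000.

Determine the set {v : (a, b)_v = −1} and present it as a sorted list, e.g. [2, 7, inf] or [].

[2, 3, 5, 7, 11, 13]

(a, b) ≡ (19635, 195) mod (ℚ^×)²; places V = {2, 3, 5, 7, 11, 13, 17, 23, ∞}.
(a,b)_11: α=13, u≡4; β=6, v≡8 (mod 11); (4|11)=+1, (8|11)=-1; sign (−1)^0·+1^6·-1^13 = -1.
(a,b)_7: α=-1, u≡3; β=0, v≡5 (mod 7); (3|7)=-1, (5|7)=-1; sign (−1)^0·-1^0·-1^-1 = -1.
(a,b)_2: α=-24, β=-12; u≡3, v≡3 (mod 8); ε(u)ε(v)=1·1, αω(v)=-24·1, βω(u)=-12·1; sum ≡ 1  ⇒  -1.
(a,b)_13: α=2, u≡5; β=1, v≡8 (mod 13); (5|13)=-1, (8|13)=-1; sign (−1)^0·-1^1·-1^2 = -1.
(a,b)_∞: sgn(19635)=+, sgn(195)=+, so +1.
(a,b)_5: α=-5, u≡3; β=-3, v≡1 (mod 5); (3|5)=-1, (1|5)=+1; sign (−1)^0·-1^-3·+1^-5 = -1.
(a,b)_3: α=7, u≡2; β=1, v≡2 (mod 3); (2|3)=-1, (2|3)=-1; sign (−1)^1·-1^1·-1^7 = -1.
(a,b)_23: α=8, u≡1; β=4, v≡20 (mod 23); (1|23)=+1, (20|23)=-1; sign (−1)^0·+1^4·-1^8 = +1.
(a,b)_17: α=5, u≡2; β=2, v≡13 (mod 17); (2|17)=+1, (13|17)=+1; sign (−1)^0·+1^2·+1^5 = +1.
|Ram(19635, 195)| = 6, even; anisotropic at {2, 3, 5, 7, 11, 13}.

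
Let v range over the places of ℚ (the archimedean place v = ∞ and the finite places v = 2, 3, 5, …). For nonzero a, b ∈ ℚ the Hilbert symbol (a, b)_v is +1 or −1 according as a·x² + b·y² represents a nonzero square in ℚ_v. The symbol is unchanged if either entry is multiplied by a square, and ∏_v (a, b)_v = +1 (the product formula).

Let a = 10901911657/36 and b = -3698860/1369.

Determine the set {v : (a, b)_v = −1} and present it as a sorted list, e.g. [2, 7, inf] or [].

[5, 7, 11, 23]

Mod squares: a ≡ 1316497, b ≡ -924715. Check v ∈ {∞, 2, 3, 5, 7, 11, 13, 17, 23, 37, 43}.
v=37: a=37^1·(≡20), b=37^-2·(≡30) mod 37; (20|37)=-1, (30|37)=+1; (−1)^{1·-2·18}·(-1)^-2·(+1)^1 = +1.
v=5: a=5^0·(≡2), b=5^1·(≡2) mod 5; (2|5)=-1, (2|5)=-1; (−1)^{0·1·2}·(-1)^1·(-1)^0 = -1.
v=43: a=43^0·(≡17), b=43^1·(≡9) mod 43; (17|43)=+1, (9|43)=+1; (−1)^{0·1·21}·(+1)^1·(+1)^0 = +1.
v=2: v_2(a)=-2, v_2(b)=2; units ≡ 1, 5 (mod 8); ε·ε+αω+βω = 0·0+-2·1+2·0 ≡ 0  ⇒  (a,b)_2 = +1.
v=17: a=17^1·(≡6), b=17^1·(≡6) mod 17; (6|17)=-1, (6|17)=-1; (−1)^{1·1·8}·(-1)^1·(-1)^1 = +1.
v=3: a=3^-2·(≡1), b=3^0·(≡2) mod 3; (1|3)=+1, (2|3)=-1; (−1)^{-2·0·1}·(+1)^0·(-1)^-2 = +1.
v=23: a=23^1·(≡10), b=23^1·(≡15) mod 23; (10|23)=-1, (15|23)=-1; (−1)^{1·1·11}·(-1)^1·(-1)^1 = -1.
v=7: a=7^3·(≡2), b=7^0·(≡6) mod 7; (2|7)=+1, (6|7)=-1; (−1)^{3·0·3}·(+1)^0·(-1)^3 = -1.
v=∞: 1316497 > 0 and -924715 < 0  ⇒  (a,b)_∞ = +1.
v=13: a=13^3·(≡12), b=13^0·(≡1) mod 13; (12|13)=+1, (1|13)=+1; (−1)^{3·0·6}·(+1)^0·(+1)^3 = +1.
v=11: a=11^0·(≡7), b=11^1·(≡2) mod 11; (7|11)=-1, (2|11)=-1; (−1)^{0·1·5}·(-1)^1·(-1)^0 = -1.
|Ram(1316497, -924715)| = 4, even; anisotropic at {5, 7, 11, 23}.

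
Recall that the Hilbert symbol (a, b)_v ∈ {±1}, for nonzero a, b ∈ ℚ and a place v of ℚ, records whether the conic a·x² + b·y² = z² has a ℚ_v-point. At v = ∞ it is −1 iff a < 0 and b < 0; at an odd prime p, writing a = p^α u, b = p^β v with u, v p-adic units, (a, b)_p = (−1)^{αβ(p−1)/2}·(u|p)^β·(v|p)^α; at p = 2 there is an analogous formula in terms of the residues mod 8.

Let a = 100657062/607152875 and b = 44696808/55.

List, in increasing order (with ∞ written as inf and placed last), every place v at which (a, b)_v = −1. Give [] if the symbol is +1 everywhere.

[2, 5, 7, 17]

(a, b) ≡ (770, 24310) mod (ℚ^×)²; places V = {2, 3, 5, 7, 11, 13, 17, 23, 31, 53, ∞}.
(a,b)_17: α=-2, u≡3; β=1, v≡1 (mod 17); (3|17)=-1, (1|17)=+1; sign (−1)^0·-1^1·+1^-2 = -1.
(a,b)_5: α=-3, u≡4; β=-1, v≡3 (mod 5); (4|5)=+1, (3|5)=-1; sign (−1)^0·+1^-1·-1^-3 = -1.
(a,b)_7: α=-5, u≡6; β=0, v≡5 (mod 7); (6|7)=-1, (5|7)=-1; sign (−1)^0·-1^0·-1^-5 = -1.
(a,b)_∞: sgn(770)=+, sgn(24310)=+, so +1.
(a,b)_11: α=1, u≡5; β=-1, v≡7 (mod 11); (5|11)=+1, (7|11)=-1; sign (−1)^1·+1^-1·-1^1 = +1.
(a,b)_2: α=1, β=3; u≡1, v≡3 (mod 8); ε(u)ε(v)=0·1, αω(v)=1·1, βω(u)=3·0; sum ≡ 1  ⇒  -1.
(a,b)_53: α=0, u≡11; β=2, v≡6 (mod 53); (11|53)=+1, (6|53)=+1; sign (−1)^0·+1^2·+1^0 = +1.
(a,b)_23: α=2, u≡11; β=0, v≡14 (mod 23); (11|23)=-1, (14|23)=-1; sign (−1)^0·-1^0·-1^2 = +1.
(a,b)_3: α=2, u≡2; β=2, v≡1 (mod 3); (2|3)=-1, (1|3)=+1; sign (−1)^0·-1^2·+1^2 = +1.
(a,b)_13: α=0, u≡3; β=1, v≡5 (mod 13); (3|13)=+1, (5|13)=-1; sign (−1)^0·+1^1·-1^0 = +1.
(a,b)_31: α=2, u≡29; β=0, v≡11 (mod 31); (29|31)=-1, (11|31)=-1; sign (−1)^0·-1^0·-1^2 = +1.
(770, 24310 / ℚ) ramifies at {2, 5, 7, 17}: a division algebra.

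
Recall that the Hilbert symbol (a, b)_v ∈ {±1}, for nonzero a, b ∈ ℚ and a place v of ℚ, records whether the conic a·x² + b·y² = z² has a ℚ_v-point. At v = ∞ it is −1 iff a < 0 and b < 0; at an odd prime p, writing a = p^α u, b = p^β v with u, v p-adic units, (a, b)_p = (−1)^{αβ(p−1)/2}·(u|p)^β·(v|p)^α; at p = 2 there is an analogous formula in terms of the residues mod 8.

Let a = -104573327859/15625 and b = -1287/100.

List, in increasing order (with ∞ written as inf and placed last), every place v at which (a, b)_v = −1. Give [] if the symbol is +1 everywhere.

(a, b) ≡ (-88179, -143) mod (ℚ^×)²; places V = {2, 3, 5, 7, 11, 13, 17, 19, ∞}.
(a,b)_11: α=4, u≡2; β=1, v≡4 (mod 11); (2|11)=-1, (4|11)=+1; sign (−1)^0·-1^1·+1^4 = -1.
(a,b)_7: α=1, u≡6; β=0, v≡4 (mod 7); (6|7)=-1, (4|7)=+1; sign (−1)^0·-1^0·+1^1 = +1.
(a,b)_17: α=1, u≡16; β=0, v≡6 (mod 17); (16|17)=+1, (6|17)=-1; sign (−1)^0·+1^0·-1^1 = -1.
(a,b)_2: α=0, β=-2; u≡5, v≡1 (mod 8); ε(u)ε(v)=0·0, αω(v)=0·0, βω(u)=-2·1; sum ≡ 0  ⇒  +1.
(a,b)_∞: sgn(-88179)=−, sgn(-143)=−, so -1.
(a,b)_5: α=-6, u≡1; β=-2, v≡2 (mod 5); (1|5)=+1, (2|5)=-1; sign (−1)^0·+1^-2·-1^-6 = +1.
(a,b)_3: α=5, u≡1; β=2, v≡1 (mod 3); (1|3)=+1, (1|3)=+1; sign (−1)^0·+1^2·+1^5 = +1.
(a,b)_19: α=1, u≡15; β=0, v≡1 (mod 19); (15|19)=-1, (1|19)=+1; sign (−1)^0·-1^0·+1^1 = +1.
(a,b)_13: α=1, u≡12; β=1, v≡2 (mod 13); (12|13)=+1, (2|13)=-1; sign (−1)^0·+1^1·-1^1 = -1.
Ram(-88179, -143) = {11, 13, 17, ∞}; no ℚ_11-point on the conic.

[11, 13, 17, inf]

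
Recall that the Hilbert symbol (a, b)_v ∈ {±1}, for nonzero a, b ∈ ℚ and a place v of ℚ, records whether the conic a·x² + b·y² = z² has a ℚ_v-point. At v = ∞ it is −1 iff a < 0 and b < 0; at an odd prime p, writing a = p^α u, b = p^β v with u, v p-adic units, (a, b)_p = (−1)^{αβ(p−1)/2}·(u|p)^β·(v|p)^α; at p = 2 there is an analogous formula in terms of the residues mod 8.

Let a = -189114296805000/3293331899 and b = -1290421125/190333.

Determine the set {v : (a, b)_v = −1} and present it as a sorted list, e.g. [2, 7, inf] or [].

(a, b) ≡ (-22, -65) mod (ℚ^×)²; places V = {2, 3, 5, 7, 11, 13, 17, ∞}.
(a,b)_17: α=0, u≡12; β=2, v≡10 (mod 17); (12|17)=-1, (10|17)=-1; sign (−1)^0·-1^2·-1^0 = +1.
(a,b)_11: α=-7, u≡4; β=-4, v≡9 (mod 11); (4|11)=+1, (9|11)=+1; sign (−1)^0·+1^-4·+1^-7 = +1.
(a,b)_5: α=4, u≡3; β=3, v≡2 (mod 5); (3|5)=-1, (2|5)=-1; sign (−1)^0·-1^3·-1^4 = -1.
(a,b)_∞: sgn(-22)=−, sgn(-65)=−, so -1.
(a,b)_3: α=8, u≡2; β=6, v≡1 (mod 3); (2|3)=-1, (1|3)=+1; sign (−1)^0·-1^6·+1^8 = +1.
(a,b)_13: α=-2, u≡9; β=-1, v≡11 (mod 13); (9|13)=+1, (11|13)=-1; sign (−1)^0·+1^-1·-1^-2 = +1.
(a,b)_2: α=3, β=0; u≡5, v≡7 (mod 8); ε(u)ε(v)=0·1, αω(v)=3·0, βω(u)=0·1; sum ≡ 0  ⇒  +1.
(a,b)_7: α=8, u≡6; β=2, v≡3 (mod 7); (6|7)=-1, (3|7)=-1; sign (−1)^0·-1^2·-1^8 = +1.
|Ram(-22, -65)| = 2, even; anisotropic at {5, ∞}.

[5, inf]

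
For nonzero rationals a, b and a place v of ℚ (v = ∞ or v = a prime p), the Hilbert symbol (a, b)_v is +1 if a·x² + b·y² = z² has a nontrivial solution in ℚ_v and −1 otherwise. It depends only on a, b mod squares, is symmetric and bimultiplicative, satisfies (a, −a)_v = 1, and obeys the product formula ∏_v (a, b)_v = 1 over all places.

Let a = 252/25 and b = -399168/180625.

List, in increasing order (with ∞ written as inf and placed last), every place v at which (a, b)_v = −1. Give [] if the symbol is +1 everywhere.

(a, b) ≡ (7, -77) mod (ℚ^×)²; places V = {2, 3, 5, 7, 11, 17, ∞}.
(a,b)_2: α=2, β=6; u≡7, v≡3 (mod 8); ε(u)ε(v)=1·1, αω(v)=2·1, βω(u)=6·0; sum ≡ 1  ⇒  -1.
(a,b)_7: α=1, u≡2; β=1, v≡3 (mod 7); (2|7)=+1, (3|7)=-1; sign (−1)^1·+1^1·-1^1 = +1.
(a,b)_∞: sgn(7)=+, sgn(-77)=−, so +1.
(a,b)_11: α=0, u≡7; β=1, v≡9 (mod 11); (7|11)=-1, (9|11)=+1; sign (−1)^0·-1^1·+1^0 = -1.
(a,b)_3: α=2, u≡1; β=4, v≡1 (mod 3); (1|3)=+1, (1|3)=+1; sign (−1)^0·+1^4·+1^2 = +1.
(a,b)_17: α=0, u≡6; β=-2, v≡2 (mod 17); (6|17)=-1, (2|17)=+1; sign (−1)^0·-1^-2·+1^0 = +1.
(a,b)_5: α=-2, u≡2; β=-4, v≡3 (mod 5); (2|5)=-1, (3|5)=-1; sign (−1)^0·-1^-4·-1^-2 = +1.
(7, -77 / ℚ) ramifies at {2, 11}: a division algebra.

[2, 11]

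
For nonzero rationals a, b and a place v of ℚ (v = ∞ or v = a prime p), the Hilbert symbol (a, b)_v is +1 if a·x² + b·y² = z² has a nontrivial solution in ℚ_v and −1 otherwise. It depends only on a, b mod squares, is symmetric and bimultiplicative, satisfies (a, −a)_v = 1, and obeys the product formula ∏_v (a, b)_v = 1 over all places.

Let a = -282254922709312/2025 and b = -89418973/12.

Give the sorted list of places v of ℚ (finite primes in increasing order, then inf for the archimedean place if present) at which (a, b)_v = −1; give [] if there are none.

(a, b) ≡ (-37, -3999) mod (ℚ^×)²; places V = {2, 3, 5, 7, 31, 37, 43, ∞}.
(a,b)_7: α=2, u≡6; β=2, v≡6 (mod 7); (6|7)=-1, (6|7)=-1; sign (−1)^0·-1^2·-1^2 = +1.
(a,b)_∞: sgn(-37)=−, sgn(-3999)=−, so -1.
(a,b)_3: α=-4, u≡2; β=-1, v≡2 (mod 3); (2|3)=-1, (2|3)=-1; sign (−1)^0·-1^-1·-1^-4 = -1.
(a,b)_37: α=3, u≡25; β=2, v≡36 (mod 37); (25|37)=+1, (36|37)=+1; sign (−1)^0·+1^2·+1^3 = +1.
(a,b)_2: α=6, β=-2; u≡3, v≡1 (mod 8); ε(u)ε(v)=1·0, αω(v)=6·0, βω(u)=-2·1; sum ≡ 0  ⇒  +1.
(a,b)_5: α=-2, u≡3; β=0, v≡1 (mod 5); (3|5)=-1, (1|5)=+1; sign (−1)^0·-1^0·+1^-2 = +1.
(a,b)_43: α=2, u≡21; β=1, v≡1 (mod 43); (21|43)=+1, (1|43)=+1; sign (−1)^0·+1^1·+1^2 = +1.
(a,b)_31: α=2, u≡10; β=1, v≡3 (mod 31); (10|31)=+1, (3|31)=-1; sign (−1)^0·+1^1·-1^2 = +1.
(-37, -3999 / ℚ) ramifies at {3, ∞}: a division algebra.

[3, inf]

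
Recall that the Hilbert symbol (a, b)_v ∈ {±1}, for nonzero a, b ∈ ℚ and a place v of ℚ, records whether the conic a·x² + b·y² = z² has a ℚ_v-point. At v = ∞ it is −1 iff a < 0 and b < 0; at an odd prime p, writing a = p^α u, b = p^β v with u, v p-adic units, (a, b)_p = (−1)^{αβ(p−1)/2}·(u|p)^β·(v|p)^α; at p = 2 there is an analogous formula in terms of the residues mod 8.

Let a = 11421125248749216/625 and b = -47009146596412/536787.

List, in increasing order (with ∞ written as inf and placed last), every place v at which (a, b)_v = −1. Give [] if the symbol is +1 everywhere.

(a, b) ≡ (14586, -21) mod (ℚ^×)²; places V = {2, 3, 5, 7, 11, 13, 17, 41, 47, ∞}.
(a,b)_7: α=2, u≡6; β=1, v≡2 (mod 7); (6|7)=-1, (2|7)=+1; sign (−1)^0·-1^1·+1^2 = -1.
(a,b)_11: α=3, u≡8; β=2, v≡9 (mod 11); (8|11)=-1, (9|11)=+1; sign (−1)^0·-1^2·+1^3 = +1.
(a,b)_47: α=0, u≡2; β=-2, v≡10 (mod 47); (2|47)=+1, (10|47)=-1; sign (−1)^0·+1^-2·-1^0 = +1.
(a,b)_∞: sgn(14586)=+, sgn(-21)=−, so +1.
(a,b)_13: α=5, u≡10; β=4, v≡2 (mod 13); (10|13)=+1, (2|13)=-1; sign (−1)^0·+1^4·-1^5 = -1.
(a,b)_2: α=5, β=2; u≡5, v≡3 (mod 8); ε(u)ε(v)=0·1, αω(v)=5·1, βω(u)=2·1; sum ≡ 1  ⇒  -1.
(a,b)_41: α=0, u≡8; β=2, v≡9 (mod 41); (8|41)=+1, (9|41)=+1; sign (−1)^0·+1^2·+1^0 = +1.
(a,b)_17: α=3, u≡9; β=2, v≡15 (mod 17); (9|17)=+1, (15|17)=+1; sign (−1)^0·+1^2·+1^3 = +1.
(a,b)_3: α=1, u≡2; β=-5, v≡2 (mod 3); (2|3)=-1, (2|3)=-1; sign (−1)^1·-1^-5·-1^1 = -1.
(a,b)_5: α=-4, u≡1; β=0, v≡4 (mod 5); (1|5)=+1, (4|5)=+1; sign (−1)^0·+1^0·+1^-4 = +1.
Ram(14586, -21) = {2, 3, 7, 13}; no ℚ_2-point on the conic.

[2, 3, 7, 13]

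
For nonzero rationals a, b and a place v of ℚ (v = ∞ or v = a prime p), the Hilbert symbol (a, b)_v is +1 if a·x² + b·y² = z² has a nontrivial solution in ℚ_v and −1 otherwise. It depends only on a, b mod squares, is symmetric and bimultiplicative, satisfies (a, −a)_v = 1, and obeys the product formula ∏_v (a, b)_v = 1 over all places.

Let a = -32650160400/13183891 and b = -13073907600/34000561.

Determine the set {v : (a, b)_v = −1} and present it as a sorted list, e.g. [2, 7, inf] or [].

[13, 19, 29, inf]

Mod squares: a ≡ -236379, b ≡ -21489. Check v ∈ {∞, 2, 3, 5, 7, 11, 13, 17, 19, 29}.
v=3: a=3^9·(≡2), b=3^3·(≡1) mod 3; (2|3)=-1, (1|3)=+1; (−1)^{9·3·1}·(-1)^3·(+1)^9 = +1.
v=29: a=29^1·(≡10), b=29^1·(≡22) mod 29; (10|29)=-1, (22|29)=+1; (−1)^{1·1·14}·(-1)^1·(+1)^1 = -1.
v=2: v_2(a)=4, v_2(b)=4; units ≡ 5, 7 (mod 8); ε·ε+αω+βω = 0·1+4·0+4·1 ≡ 0  ⇒  (a,b)_2 = +1.
v=11: a=11^1·(≡3), b=11^0·(≡5) mod 11; (3|11)=+1, (5|11)=+1; (−1)^{1·0·5}·(+1)^0·(+1)^1 = +1.
v=∞: -236379 < 0 and -21489 < 0  ⇒  (a,b)_∞ = -1.
v=17: a=17^-2·(≡3), b=17^-2·(≡9) mod 17; (3|17)=-1, (9|17)=+1; (−1)^{-2·-2·8}·(-1)^-2·(+1)^-2 = +1.
v=19: a=19^-1·(≡9), b=19^1·(≡7) mod 19; (9|19)=+1, (7|19)=+1; (−1)^{-1·1·9}·(+1)^1·(+1)^-1 = -1.
v=7: a=7^-4·(≡1), b=7^-6·(≡1) mod 7; (1|7)=+1, (1|7)=+1; (−1)^{-4·-6·3}·(+1)^-6·(+1)^-4 = +1.
v=13: a=13^1·(≡10), b=13^3·(≡8) mod 13; (10|13)=+1, (8|13)=-1; (−1)^{1·3·6}·(+1)^3·(-1)^1 = -1.
v=5: a=5^2·(≡4), b=5^2·(≡1) mod 5; (4|5)=+1, (1|5)=+1; (−1)^{2·2·2}·(+1)^2·(+1)^2 = +1.
Ram(-236379, -21489) = {13, 19, 29, ∞}; no ℚ_13-point on the conic.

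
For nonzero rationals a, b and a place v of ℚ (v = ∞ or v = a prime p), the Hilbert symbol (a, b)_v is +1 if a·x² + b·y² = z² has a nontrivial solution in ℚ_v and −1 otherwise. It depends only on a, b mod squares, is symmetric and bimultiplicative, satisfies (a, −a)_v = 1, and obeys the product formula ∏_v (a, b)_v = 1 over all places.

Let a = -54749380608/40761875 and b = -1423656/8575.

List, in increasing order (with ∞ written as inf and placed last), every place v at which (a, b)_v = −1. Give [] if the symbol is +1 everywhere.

Mod squares: a ≡ -143, b ≡ -182. Check v ∈ {∞, 2, 3, 5, 7, 11, 13}.
v=7: a=7^-2·(≡4), b=7^-3·(≡1) mod 7; (4|7)=+1, (1|7)=+1; (−1)^{-2·-3·3}·(+1)^-3·(+1)^-2 = +1.
v=5: a=5^-4·(≡3), b=5^-2·(≡3) mod 5; (3|5)=-1, (3|5)=-1; (−1)^{-4·-2·2}·(-1)^-2·(-1)^-4 = +1.
v=∞: -143 < 0 and -182 < 0  ⇒  (a,b)_∞ = -1.
v=11: a=11^-3·(≡1), b=11^0·(≡5) mod 11; (1|11)=+1, (5|11)=+1; (−1)^{-3·0·5}·(+1)^0·(+1)^-3 = +1.
v=2: v_2(a)=14, v_2(b)=3; units ≡ 1, 5 (mod 8); ε·ε+αω+βω = 0·0+14·1+3·0 ≡ 0  ⇒  (a,b)_2 = +1.
v=13: a=13^5·(≡5), b=13^3·(≡10) mod 13; (5|13)=-1, (10|13)=+1; (−1)^{5·3·6}·(-1)^3·(+1)^5 = -1.
v=3: a=3^2·(≡1), b=3^4·(≡1) mod 3; (1|3)=+1, (1|3)=+1; (−1)^{2·4·1}·(+1)^4·(+1)^2 = +1.
|Ram(-143, -182)| = 2, even; anisotropic at {13, ∞}.

[13, inf]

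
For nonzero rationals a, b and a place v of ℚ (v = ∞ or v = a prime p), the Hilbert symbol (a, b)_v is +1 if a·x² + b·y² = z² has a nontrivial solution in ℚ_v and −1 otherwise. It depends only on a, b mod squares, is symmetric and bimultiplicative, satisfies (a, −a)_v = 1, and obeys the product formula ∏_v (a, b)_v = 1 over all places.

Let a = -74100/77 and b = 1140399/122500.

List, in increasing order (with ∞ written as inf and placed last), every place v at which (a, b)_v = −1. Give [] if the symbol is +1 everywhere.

[2, 3, 11, 13]

Mod squares: a ≡ -57057, b ≡ 39. Check v ∈ {∞, 2, 3, 5, 7, 11, 13, 19}.
v=2: v_2(a)=2, v_2(b)=-2; units ≡ 7, 7 (mod 8); ε·ε+αω+βω = 1·1+2·0+-2·0 ≡ 1  ⇒  (a,b)_2 = -1.
v=19: a=19^1·(≡14), b=19^2·(≡17) mod 19; (14|19)=-1, (17|19)=+1; (−1)^{1·2·9}·(-1)^2·(+1)^1 = +1.
v=5: a=5^2·(≡3), b=5^-4·(≡4) mod 5; (3|5)=-1, (4|5)=+1; (−1)^{2·-4·2}·(-1)^-4·(+1)^2 = +1.
v=7: a=7^-1·(≡4), b=7^-2·(≡1) mod 7; (4|7)=+1, (1|7)=+1; (−1)^{-1·-2·3}·(+1)^-2·(+1)^-1 = +1.
v=∞: -57057 < 0 and 39 > 0  ⇒  (a,b)_∞ = +1.
v=11: a=11^-1·(≡1), b=11^0·(≡10) mod 11; (1|11)=+1, (10|11)=-1; (−1)^{-1·0·5}·(+1)^0·(-1)^-1 = -1.
v=3: a=3^1·(≡1), b=3^5·(≡1) mod 3; (1|3)=+1, (1|3)=+1; (−1)^{1·5·1}·(+1)^5·(+1)^1 = -1.
v=13: a=13^1·(≡6), b=13^1·(≡12) mod 13; (6|13)=-1, (12|13)=+1; (−1)^{1·1·6}·(-1)^1·(+1)^1 = -1.
(-57057, 39 / ℚ) ramifies at {2, 3, 11, 13}: a division algebra.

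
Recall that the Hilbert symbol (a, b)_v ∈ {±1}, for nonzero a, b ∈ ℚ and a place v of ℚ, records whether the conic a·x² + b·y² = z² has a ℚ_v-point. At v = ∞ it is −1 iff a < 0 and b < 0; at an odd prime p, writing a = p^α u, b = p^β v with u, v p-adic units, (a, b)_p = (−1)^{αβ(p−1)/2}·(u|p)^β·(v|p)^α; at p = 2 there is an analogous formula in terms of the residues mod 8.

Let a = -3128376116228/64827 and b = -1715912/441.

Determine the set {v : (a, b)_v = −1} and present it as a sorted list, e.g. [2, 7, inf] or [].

(a, b) ≡ (-51, -428978) mod (ℚ^×)²; places V = {2, 3, 7, 11, 17, 31, 37, ∞}.
(a,b)_11: α=2, u≡3; β=1, v≡10 (mod 11); (3|11)=+1, (10|11)=-1; sign (−1)^0·+1^1·-1^2 = +1.
(a,b)_2: α=2, β=3; u≡5, v≡7 (mod 8); ε(u)ε(v)=0·1, αω(v)=2·0, βω(u)=3·1; sum ≡ 1  ⇒  -1.
(a,b)_31: α=2, u≡26; β=1, v≡2 (mod 31); (26|31)=-1, (2|31)=+1; sign (−1)^0·-1^1·+1^2 = -1.
(a,b)_37: α=2, u≡29; β=1, v≡5 (mod 37); (29|37)=-1, (5|37)=-1; sign (−1)^0·-1^1·-1^2 = -1.
(a,b)_∞: sgn(-51)=−, sgn(-428978)=−, so -1.
(a,b)_7: α=-4, u≡6; β=-2, v≡6 (mod 7); (6|7)=-1, (6|7)=-1; sign (−1)^0·-1^-2·-1^-4 = +1.
(a,b)_17: α=3, u≡11; β=1, v≡7 (mod 17); (11|17)=-1, (7|17)=-1; sign (−1)^0·-1^1·-1^3 = +1.
(a,b)_3: α=-3, u≡1; β=-2, v≡1 (mod 3); (1|3)=+1, (1|3)=+1; sign (−1)^0·+1^-2·+1^-3 = +1.
(-51, -428978 / ℚ) ramifies at {2, 31, 37, ∞}: a division algebra.

[2, 31, 37, inf]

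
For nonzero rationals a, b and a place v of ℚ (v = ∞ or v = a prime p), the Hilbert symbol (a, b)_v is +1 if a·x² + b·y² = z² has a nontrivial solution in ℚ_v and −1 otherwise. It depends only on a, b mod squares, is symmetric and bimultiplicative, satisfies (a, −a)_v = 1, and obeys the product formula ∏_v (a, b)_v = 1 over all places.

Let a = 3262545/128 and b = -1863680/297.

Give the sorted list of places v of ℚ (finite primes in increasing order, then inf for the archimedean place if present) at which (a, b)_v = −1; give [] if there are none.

[3, 7]

(a, b) ≡ (4290, -15015) mod (ℚ^×)²; places V = {2, 3, 5, 7, 11, 13, ∞}.
(a,b)_∞: sgn(4290)=+, sgn(-15015)=−, so +1.
(a,b)_11: α=1, u≡5; β=-1, v≡10 (mod 11); (5|11)=+1, (10|11)=-1; sign (−1)^1·+1^-1·-1^1 = +1.
(a,b)_13: α=3, u≡5; β=1, v≡11 (mod 13); (5|13)=-1, (11|13)=-1; sign (−1)^0·-1^1·-1^3 = +1.
(a,b)_7: α=0, u≡3; β=1, v≡4 (mod 7); (3|7)=-1, (4|7)=+1; sign (−1)^0·-1^1·+1^0 = -1.
(a,b)_5: α=1, u≡3; β=1, v≡2 (mod 5); (3|5)=-1, (2|5)=-1; sign (−1)^0·-1^1·-1^1 = +1.
(a,b)_2: α=-7, β=12; u≡1, v≡1 (mod 8); ε(u)ε(v)=0·0, αω(v)=-7·0, βω(u)=12·0; sum ≡ 0  ⇒  +1.
(a,b)_3: α=3, u≡2; β=-3, v≡2 (mod 3); (2|3)=-1, (2|3)=-1; sign (−1)^1·-1^-3·-1^3 = -1.
|Ram(4290, -15015)| = 2, even; anisotropic at {3, 7}.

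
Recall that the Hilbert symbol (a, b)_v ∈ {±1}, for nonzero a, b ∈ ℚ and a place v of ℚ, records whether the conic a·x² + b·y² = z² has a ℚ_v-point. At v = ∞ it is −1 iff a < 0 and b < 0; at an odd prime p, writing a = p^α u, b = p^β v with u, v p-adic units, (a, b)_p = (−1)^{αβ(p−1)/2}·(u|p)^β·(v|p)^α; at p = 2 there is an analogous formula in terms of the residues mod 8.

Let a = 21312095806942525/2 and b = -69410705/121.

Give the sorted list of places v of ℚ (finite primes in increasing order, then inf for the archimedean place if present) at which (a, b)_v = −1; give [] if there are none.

[5, 19]

Mod squares: a ≡ 21242, b ≡ -1416545. Check v ∈ {∞, 2, 5, 7, 11, 13, 19, 31, 37, 43}.
v=5: a=5^2·(≡3), b=5^1·(≡4) mod 5; (3|5)=-1, (4|5)=+1; (−1)^{2·1·2}·(-1)^1·(+1)^2 = -1.
v=∞: 21242 > 0 and -1416545 < 0  ⇒  (a,b)_∞ = +1.
v=43: a=43^1·(≡41), b=43^0·(≡40) mod 43; (41|43)=+1, (40|43)=+1; (−1)^{1·0·21}·(+1)^0·(+1)^1 = +1.
v=31: a=31^2·(≡25), b=31^1·(≡6) mod 31; (25|31)=+1, (6|31)=-1; (−1)^{2·1·15}·(+1)^1·(-1)^2 = +1.
v=13: a=13^3·(≡12), b=13^1·(≡9) mod 13; (12|13)=+1, (9|13)=+1; (−1)^{3·1·6}·(+1)^1·(+1)^3 = +1.
v=2: v_2(a)=-1, v_2(b)=0; units ≡ 5, 7 (mod 8); ε·ε+αω+βω = 0·1+-1·0+0·1 ≡ 0  ⇒  (a,b)_2 = +1.
v=37: a=37^2·(≡26), b=37^1·(≡12) mod 37; (26|37)=+1, (12|37)=+1; (−1)^{2·1·18}·(+1)^1·(+1)^2 = +1.
v=7: a=7^0·(≡2), b=7^2·(≡5) mod 7; (2|7)=+1, (5|7)=-1; (−1)^{0·2·3}·(+1)^2·(-1)^0 = +1.
v=11: a=11^0·(≡1), b=11^-2·(≡10) mod 11; (1|11)=+1, (10|11)=-1; (−1)^{0·-2·5}·(+1)^-2·(-1)^0 = +1.
v=19: a=19^3·(≡4), b=19^1·(≡7) mod 19; (4|19)=+1, (7|19)=+1; (−1)^{3·1·9}·(+1)^1·(+1)^3 = -1.
(21242, -1416545 / ℚ) ramifies at {5, 19}: a division algebra.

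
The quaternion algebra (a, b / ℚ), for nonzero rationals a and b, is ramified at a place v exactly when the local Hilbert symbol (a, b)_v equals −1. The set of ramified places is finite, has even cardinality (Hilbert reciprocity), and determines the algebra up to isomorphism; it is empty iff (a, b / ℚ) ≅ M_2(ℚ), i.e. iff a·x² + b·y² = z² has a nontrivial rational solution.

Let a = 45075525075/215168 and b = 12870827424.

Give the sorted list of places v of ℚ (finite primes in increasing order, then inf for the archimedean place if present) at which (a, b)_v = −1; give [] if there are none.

[7, 13]

(a, b) ≡ (28294, 1103466) mod (ℚ^×)²; places V = {2, 3, 5, 7, 13, 17, 41, 43, 47, ∞}.
(a,b)_17: α=2, u≡7; β=0, v≡9 (mod 17); (7|17)=-1, (9|17)=+1; sign (−1)^0·-1^0·+1^2 = +1.
(a,b)_7: α=3, u≡5; β=1, v≡3 (mod 7); (5|7)=-1, (3|7)=-1; sign (−1)^1·-1^1·-1^3 = -1.
(a,b)_43: α=1, u≡9; β=1, v≡30 (mod 43); (9|43)=+1, (30|43)=-1; sign (−1)^1·+1^1·-1^1 = +1.
(a,b)_13: α=0, u≡7; β=1, v≡2 (mod 13); (7|13)=-1, (2|13)=-1; sign (−1)^0·-1^1·-1^0 = -1.
(a,b)_2: α=-7, β=5; u≡3, v≡5 (mod 8); ε(u)ε(v)=1·0, αω(v)=-7·1, βω(u)=5·1; sum ≡ 0  ⇒  +1.
(a,b)_5: α=2, u≡1; β=0, v≡4 (mod 5); (1|5)=+1, (4|5)=+1; sign (−1)^0·+1^0·+1^2 = +1.
(a,b)_41: α=-2, u≡5; β=0, v≡4 (mod 41); (5|41)=+1, (4|41)=+1; sign (−1)^0·+1^0·+1^-2 = +1.
(a,b)_47: α=1, u≡33; β=1, v≡12 (mod 47); (33|47)=-1, (12|47)=+1; sign (−1)^1·-1^1·+1^1 = +1.
(a,b)_3: α=2, u≡1; β=7, v≡1 (mod 3); (1|3)=+1, (1|3)=+1; sign (−1)^0·+1^7·+1^2 = +1.
(a,b)_∞: sgn(28294)=+, sgn(1103466)=+, so +1.
(28294, 1103466 / ℚ) ramifies at {7, 13}: a division algebra.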